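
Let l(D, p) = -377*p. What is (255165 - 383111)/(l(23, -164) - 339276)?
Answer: 63973/138724 ≈ 0.46115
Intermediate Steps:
(255165 - 383111)/(l(23, -164) - 339276) = (255165 - 383111)/(-377*(-164) - 339276) = -127946/(61828 - 339276) = -127946/(-277448) = -127946*(-1/277448) = 63973/138724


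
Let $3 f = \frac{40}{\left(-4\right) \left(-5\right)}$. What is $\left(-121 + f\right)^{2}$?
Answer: $\frac{130321}{9} \approx 14480.0$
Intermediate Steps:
$f = \frac{2}{3}$ ($f = \frac{40 \frac{1}{\left(-4\right) \left(-5\right)}}{3} = \frac{40 \cdot \frac{1}{20}}{3} = \frac{1}{3} \cdot 2 = \frac{2}{3} \approx 0.66667$)
$\left(-121 + f\right)^{2} = \left(-121 + \frac{2}{3}\right)^{2} = \left(- \frac{361}{3}\right)^{2} = \frac{130321}{9}$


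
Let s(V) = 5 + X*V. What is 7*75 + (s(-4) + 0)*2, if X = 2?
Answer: 519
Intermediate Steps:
s(V) = 5 + 2*V
7*75 + (s(-4) + 0)*2 = 7*75 + ((5 + 2*(-4)) + 0)*2 = 525 + ((5 - 8) + 0)*2 = 525 + (-3 + 0)*2 = 525 - 3*2 = 525 - 6 = 519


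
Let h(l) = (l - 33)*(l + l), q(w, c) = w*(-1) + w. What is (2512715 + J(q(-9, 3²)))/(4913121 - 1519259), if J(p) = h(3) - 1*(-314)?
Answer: 2512849/3393862 ≈ 0.74041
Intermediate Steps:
q(w, c) = 0 (q(w, c) = -w + w = 0)
h(l) = 2*l*(-33 + l) (h(l) = (-33 + l)*(2*l) = 2*l*(-33 + l))
J(p) = 134 (J(p) = 2*3*(-33 + 3) - 1*(-314) = 2*3*(-30) + 314 = -180 + 314 = 134)
(2512715 + J(q(-9, 3²)))/(4913121 - 1519259) = (2512715 + 134)/(4913121 - 1519259) = 2512849/3393862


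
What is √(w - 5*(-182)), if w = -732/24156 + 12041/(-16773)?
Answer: 2*√859782380974/61501 ≈ 30.154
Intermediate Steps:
w = -46014/61501 (w = -732*1/24156 + 12041*(-1/16773) = -1/33 - 12041/16773 = -46014/61501 ≈ -0.74818)
√(w - 5*(-182)) = √(-46014/61501 - 5*(-182)) = √(-46014/61501 + 910) = √(55919896/61501) = 2*√859782380974/61501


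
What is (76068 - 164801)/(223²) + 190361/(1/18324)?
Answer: 173463452696023/49729 ≈ 3.4882e+9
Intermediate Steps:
(76068 - 164801)/(223²) + 190361/(1/18324) = -88733/49729 + 190361/(1/18324) = -88733*1/49729 + 190361*18324 = -88733/49729 + 3488174964 = 173463452696023/49729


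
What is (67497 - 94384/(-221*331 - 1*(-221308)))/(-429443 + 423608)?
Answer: -2000011729/172899219 ≈ -11.568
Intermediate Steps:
(67497 - 94384/(-221*331 - 1*(-221308)))/(-429443 + 423608) = (67497 - 94384/(-73151 + 221308))/(-5835) = (67497 - 94384/148157)*(-1/5835) = (10000058645/148157)*(-1/5835) = -2000011729/172899219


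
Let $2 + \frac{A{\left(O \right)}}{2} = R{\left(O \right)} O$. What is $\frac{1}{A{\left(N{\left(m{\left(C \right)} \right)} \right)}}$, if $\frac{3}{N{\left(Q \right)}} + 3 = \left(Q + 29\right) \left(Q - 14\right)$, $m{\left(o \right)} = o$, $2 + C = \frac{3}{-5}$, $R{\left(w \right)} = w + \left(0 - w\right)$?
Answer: $- \frac{1}{4} \approx -0.25$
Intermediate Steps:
$R{\left(w \right)} = 0$ ($R{\left(w \right)} = w - w = 0$)
$C = - \frac{13}{5}$ ($C = -2 + \frac{3}{-5} = -2 + 3 \left(- \frac{1}{5}\right) = -2 - \frac{3}{5} = - \frac{13}{5} \approx -2.6$)
$N{\left(Q \right)} = \frac{3}{-3 + \left(-14 + Q\right) \left(29 + Q\right)}$ ($N{\left(Q \right)} = \frac{3}{-3 + \left(Q + 29\right) \left(Q - 14\right)} = \frac{3}{-3 + \left(29 + Q\right) \left(-14 + Q\right)} = \frac{3}{-3 + \left(-14 + Q\right) \left(29 + Q\right)}$)
$A{\left(O \right)} = -4$ ($A{\left(O \right)} = -4 + 2 \cdot 0 O = -4 + 2 \cdot 0 = -4 + 0 = -4$)
$\frac{1}{A{\left(N{\left(m{\left(C \right)} \right)} \right)}} = \frac{1}{-4} = - \frac{1}{4}$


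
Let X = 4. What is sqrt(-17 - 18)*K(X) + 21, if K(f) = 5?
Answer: 21 + 5*I*sqrt(35) ≈ 21.0 + 29.58*I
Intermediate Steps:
sqrt(-17 - 18)*K(X) + 21 = sqrt(-17 - 18)*5 + 21 = sqrt(-35)*5 + 21 = (I*sqrt(35))*5 + 21 = 5*I*sqrt(35) + 21 = 21 + 5*I*sqrt(35)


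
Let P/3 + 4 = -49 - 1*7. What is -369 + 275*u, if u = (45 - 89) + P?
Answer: -61969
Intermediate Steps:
P = -180 (P = -12 + 3*(-49 - 1*7) = -12 + 3*(-49 - 7) = -12 + 3*(-56) = -12 - 168 = -180)
u = -224 (u = (45 - 89) - 180 = -44 - 180 = -224)
-369 + 275*u = -369 + 275*(-224) = -369 - 61600 = -61969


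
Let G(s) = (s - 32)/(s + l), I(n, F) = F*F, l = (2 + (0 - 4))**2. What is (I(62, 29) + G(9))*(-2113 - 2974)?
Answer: -55499170/13 ≈ -4.2692e+6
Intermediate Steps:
l = 4 (l = (2 - 4)**2 = (-2)**2 = 4)
I(n, F) = F**2
G(s) = (-32 + s)/(4 + s) (G(s) = (s - 32)/(s + 4) = (-32 + s)/(4 + s))
(I(62, 29) + G(9))*(-2113 - 2974) = (29**2 + (-32 + 9)/(4 + 9))*(-2113 - 2974) = (841 - 23/13)*(-5087) = (10910/13)*(-5087) = -55499170/13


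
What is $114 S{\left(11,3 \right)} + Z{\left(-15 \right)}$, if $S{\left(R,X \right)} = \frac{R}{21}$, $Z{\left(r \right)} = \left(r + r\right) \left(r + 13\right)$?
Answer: $\frac{838}{7} \approx 119.71$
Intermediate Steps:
$Z{\left(r \right)} = 2 r \left(13 + r\right)$
$S{\left(R,X \right)} = \frac{R}{21}$ ($S{\left(R,X \right)} = R \frac{1}{21} = \frac{R}{21}$)
$114 S{\left(11,3 \right)} + Z{\left(-15 \right)} = 114 \cdot \frac{1}{21} \cdot 11 + 2 \left(-15\right) \left(13 - 15\right) = 114 \cdot \frac{11}{21} + 2 \left(-15\right) \left(-2\right) = \frac{418}{7} + 60 = \frac{838}{7}$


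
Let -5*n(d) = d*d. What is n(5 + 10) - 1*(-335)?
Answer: 290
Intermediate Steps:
n(d) = -d**2/5 (n(d) = -d*d/5 = -d**2/5)
n(5 + 10) - 1*(-335) = -(5 + 10)**2/5 - 1*(-335) = -1/5*15**2 + 335 = -1/5*225 + 335 = -45 + 335 = 290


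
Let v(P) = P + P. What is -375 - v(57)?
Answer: -489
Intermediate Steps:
v(P) = 2*P
-375 - v(57) = -375 - 2*57 = -375 - 1*114 = -375 - 114 = -489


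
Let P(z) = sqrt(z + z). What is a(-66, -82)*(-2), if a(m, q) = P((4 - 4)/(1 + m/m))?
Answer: 0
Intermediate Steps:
P(z) = sqrt(2)*sqrt(z) (P(z) = sqrt(2*z) = sqrt(2)*sqrt(z))
a(m, q) = 0 (a(m, q) = sqrt(2)*sqrt((4 - 4)/(1 + m/m)) = sqrt(2)*sqrt(0/(1 + 1)) = sqrt(2)*sqrt(0/2) = sqrt(2)*sqrt(0*(1/2)) = sqrt(2)*sqrt(0) = sqrt(2)*0 = 0)
a(-66, -82)*(-2) = 0*(-2) = 0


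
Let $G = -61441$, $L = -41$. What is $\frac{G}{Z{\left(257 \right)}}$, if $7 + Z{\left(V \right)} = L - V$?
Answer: $\frac{61441}{305} \approx 201.45$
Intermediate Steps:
$Z{\left(V \right)} = -48 - V$ ($Z{\left(V \right)} = -7 - \left(41 + V\right) = -48 - V$)
$\frac{G}{Z{\left(257 \right)}} = - \frac{61441}{-48 - 257} = - \frac{61441}{-305} = \left(-61441\right) \left(- \frac{1}{305}\right) = \frac{61441}{305}$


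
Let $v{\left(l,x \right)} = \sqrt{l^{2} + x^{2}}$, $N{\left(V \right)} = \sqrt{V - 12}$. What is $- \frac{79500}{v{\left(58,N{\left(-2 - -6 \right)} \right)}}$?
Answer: $- \frac{39750 \sqrt{839}}{839} \approx -1372.3$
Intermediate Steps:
$N{\left(V \right)} = \sqrt{-12 + V}$
$- \frac{79500}{v{\left(58,N{\left(-2 - -6 \right)} \right)}} = - \frac{79500}{\sqrt{58^{2} + \left(\sqrt{-12 - -4}\right)^{2}}} = - \frac{79500}{\sqrt{3364 + \left(\sqrt{-12 + \left(-2 + 6\right)}\right)^{2}}} = - \frac{79500}{\sqrt{3364 + \left(\sqrt{-12 + 4}\right)^{2}}} = - \frac{79500}{\sqrt{3364 + \left(\sqrt{-8}\right)^{2}}} = - \frac{79500}{\sqrt{3364 + \left(2 i \sqrt{2}\right)^{2}}} = - \frac{79500}{\sqrt{3364 - 8}} = - \frac{79500}{\sqrt{3356}} = - \frac{79500}{2 \sqrt{839}} = - 79500 \frac{\sqrt{839}}{1678} = - \frac{39750 \sqrt{839}}{839}$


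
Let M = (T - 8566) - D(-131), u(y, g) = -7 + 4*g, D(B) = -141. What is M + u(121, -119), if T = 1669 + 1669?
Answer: -5570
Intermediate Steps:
T = 3338
M = -5087 (M = (3338 - 8566) - 1*(-141) = -5228 + 141 = -5087)
M + u(121, -119) = -5087 + (-7 + 4*(-119)) = -5087 + (-7 - 476) = -5087 - 483 = -5570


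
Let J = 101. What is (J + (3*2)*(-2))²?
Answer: 7921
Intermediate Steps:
(J + (3*2)*(-2))² = (101 + (3*2)*(-2))² = (101 + 6*(-2))² = (101 - 12)² = 89² = 7921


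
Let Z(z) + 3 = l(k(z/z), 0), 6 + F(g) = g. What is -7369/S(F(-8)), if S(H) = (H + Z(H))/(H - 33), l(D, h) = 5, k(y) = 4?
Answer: -346343/12 ≈ -28862.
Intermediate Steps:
F(g) = -6 + g
Z(z) = 2 (Z(z) = -3 + 5 = 2)
S(H) = (2 + H)/(-33 + H) (S(H) = (H + 2)/(H - 33) = (2 + H)/(-33 + H))
-7369/S(F(-8)) = -7369*(-33 + (-6 - 8))/(2 + (-6 - 8)) = -7369*(-33 - 14)/(2 - 14) = -7369/(-12/(-47)) = -7369/((-1/47*(-12))) = -7369/12/47 = -7369*47/12 = -346343/12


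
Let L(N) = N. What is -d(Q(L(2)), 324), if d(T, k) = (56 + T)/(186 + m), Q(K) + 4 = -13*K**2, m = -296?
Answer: 0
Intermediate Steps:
Q(K) = -4 - 13*K**2
d(T, k) = -28/55 - T/110 (d(T, k) = (56 + T)/(186 - 296) = (56 + T)/(-110) = (56 + T)*(-1/110) = -28/55 - T/110)
-d(Q(L(2)), 324) = -(-28/55 - (-4 - 13*2**2)/110) = -(-28/55 - (-4 - 13*4)/110) = -(-28/55 - (-4 - 52)/110) = -(-28/55 - 1/110*(-56)) = -(-28/55 + 28/55) = -1*0 = 0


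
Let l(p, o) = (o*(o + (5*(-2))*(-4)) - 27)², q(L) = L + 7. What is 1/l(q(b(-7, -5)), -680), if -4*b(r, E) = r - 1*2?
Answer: 1/189375539929 ≈ 5.2805e-12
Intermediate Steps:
b(r, E) = ½ - r/4 (b(r, E) = -(r - 1*2)/4 = -(r - 2)/4 = -(-2 + r)/4 = ½ - r/4)
q(L) = 7 + L
l(p, o) = (-27 + o*(40 + o))² (l(p, o) = (o*(o - 10*(-4)) - 27)² = (o*(o + 40) - 27)² = (o*(40 + o) - 27)² = (-27 + o*(40 + o))²)
1/l(q(b(-7, -5)), -680) = 1/((-27 + (-680)² + 40*(-680))²) = 1/((-27 + 462400 - 27200)²) = 1/(435173²) = 1/189375539929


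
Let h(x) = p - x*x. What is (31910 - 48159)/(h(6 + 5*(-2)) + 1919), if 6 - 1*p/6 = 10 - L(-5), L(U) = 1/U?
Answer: -81245/9389 ≈ -8.6532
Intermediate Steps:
L(U) = 1/U
p = -126/5 (p = 36 - 6*(10 - 1/(-5)) = 36 - 6*(10 - 1*(-1/5)) = 36 - 6*(10 + 1/5) = 36 - 6*51/5 = 36 - 306/5 = -126/5 ≈ -25.200)
h(x) = -126/5 - x**2 (h(x) = -126/5 - x*x = -126/5 - x**2)
(31910 - 48159)/(h(6 + 5*(-2)) + 1919) = (31910 - 48159)/((-126/5 - (6 + 5*(-2))**2) + 1919) = -16249/((-126/5 - (6 - 10)**2) + 1919) = -16249/((-126/5 - 1*(-4)**2) + 1919) = -16249/((-126/5 - 1*16) + 1919) = -16249/((-126/5 - 16) + 1919) = -16249/(-206/5 + 1919) = -16249/9389/5 = -16249*5/9389 = -81245/9389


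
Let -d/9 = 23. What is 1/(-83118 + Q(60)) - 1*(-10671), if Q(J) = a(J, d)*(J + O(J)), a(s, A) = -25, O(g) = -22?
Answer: 897089627/84068 ≈ 10671.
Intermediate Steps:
d = -207 (d = -9*23 = -207)
Q(J) = 550 - 25*J (Q(J) = -25*(J - 22) = -25*(-22 + J) = 550 - 25*J)
1/(-83118 + Q(60)) - 1*(-10671) = 1/(-83118 + (550 - 25*60)) - 1*(-10671) = 1/(-83118 + (550 - 1500)) + 10671 = 1/(-83118 - 950) + 10671 = 1/(-84068) + 10671 = -1/84068 + 10671 = 897089627/84068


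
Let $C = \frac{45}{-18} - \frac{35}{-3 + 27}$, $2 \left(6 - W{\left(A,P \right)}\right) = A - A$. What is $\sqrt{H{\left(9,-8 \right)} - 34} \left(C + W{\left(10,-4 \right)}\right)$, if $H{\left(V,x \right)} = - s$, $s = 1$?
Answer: $\frac{49 i \sqrt{35}}{24} \approx 12.079 i$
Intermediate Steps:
$W{\left(A,P \right)} = 6$ ($W{\left(A,P \right)} = 6 - \frac{A - A}{2} = 6 - 0 = 6 + 0 = 6$)
$H{\left(V,x \right)} = -1$ ($H{\left(V,x \right)} = \left(-1\right) 1 = -1$)
$C = - \frac{95}{24}$ ($C = 45 \left(- \frac{1}{18}\right) - \frac{35}{24} = - \frac{5}{2} - \frac{35}{24} = - \frac{95}{24} \approx -3.9583$)
$\sqrt{H{\left(9,-8 \right)} - 34} \left(C + W{\left(10,-4 \right)}\right) = \sqrt{-1 - 34} \left(- \frac{95}{24} + 6\right) = \sqrt{-35} \cdot \frac{49}{24} = i \sqrt{35} \cdot \frac{49}{24} = \frac{49 i \sqrt{35}}{24}$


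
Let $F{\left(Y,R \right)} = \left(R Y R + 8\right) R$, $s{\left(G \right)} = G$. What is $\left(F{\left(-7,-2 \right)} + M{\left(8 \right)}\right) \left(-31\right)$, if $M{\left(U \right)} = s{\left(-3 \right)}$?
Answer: $-1147$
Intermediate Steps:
$M{\left(U \right)} = -3$
$F{\left(Y,R \right)} = R \left(8 + Y R^{2}\right)$ ($F{\left(Y,R \right)} = \left(Y R^{2} + 8\right) R = \left(8 + Y R^{2}\right) R = R \left(8 + Y R^{2}\right)$)
$\left(F{\left(-7,-2 \right)} + M{\left(8 \right)}\right) \left(-31\right) = \left(- 2 \left(8 - 7 \left(-2\right)^{2}\right) - 3\right) \left(-31\right) = \left(- 2 \left(8 - 28\right) - 3\right) \left(-31\right) = \left(\left(-2\right) \left(-20\right) - 3\right) \left(-31\right) = \left(40 - 3\right) \left(-31\right) = 37 \left(-31\right) = -1147$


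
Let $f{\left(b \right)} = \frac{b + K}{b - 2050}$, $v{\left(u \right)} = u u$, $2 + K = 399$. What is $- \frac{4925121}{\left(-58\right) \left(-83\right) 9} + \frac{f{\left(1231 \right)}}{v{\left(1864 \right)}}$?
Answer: $- \frac{194652563789081}{1712347155792} \approx -113.68$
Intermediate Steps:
$K = 397$ ($K = -2 + 399 = 397$)
$v{\left(u \right)} = u^{2}$
$f{\left(b \right)} = \frac{397 + b}{-2050 + b}$ ($f{\left(b \right)} = \frac{b + 397}{b - 2050} = \frac{397 + b}{-2050 + b}$)
$- \frac{4925121}{\left(-58\right) \left(-83\right) 9} + \frac{f{\left(1231 \right)}}{v{\left(1864 \right)}} = - \frac{4925121}{\left(-58\right) \left(-83\right) 9} + \frac{\frac{1}{-2050 + 1231} \left(397 + 1231\right)}{1864^{2}} = - \frac{4925121}{4814 \cdot 9} + \frac{\frac{1}{-819} \cdot 1628}{3474496} = - \frac{4925121}{43326} + \left(- \frac{1}{819}\right) 1628 \cdot \frac{1}{3474496} = \left(-4925121\right) \frac{1}{43326} - \frac{407}{711403056} = - \frac{1641707}{14442} - \frac{407}{711403056} = - \frac{194652563789081}{1712347155792}$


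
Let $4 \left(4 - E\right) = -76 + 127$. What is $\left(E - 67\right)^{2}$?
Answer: $\frac{91809}{16} \approx 5738.1$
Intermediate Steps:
$E = - \frac{35}{4}$ ($E = 4 - \frac{-76 + 127}{4} = 4 - \frac{51}{4} = - \frac{35}{4} \approx -8.75$)
$\left(E - 67\right)^{2} = \left(- \frac{35}{4} - 67\right)^{2} = \left(- \frac{303}{4}\right)^{2} = \frac{91809}{16}$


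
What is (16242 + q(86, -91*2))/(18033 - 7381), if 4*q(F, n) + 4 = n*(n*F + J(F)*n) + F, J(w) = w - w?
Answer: 1456857/21304 ≈ 68.384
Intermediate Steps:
J(w) = 0
q(F, n) = -1 + F/4 + F*n**2/4 (q(F, n) = -1 + (n*(n*F + 0*n) + F)/4 = -1 + (n*(F*n + 0) + F)/4 = -1 + (n*(F*n) + F)/4 = -1 + (F*n**2 + F)/4 = -1 + (F + F*n**2)/4 = -1 + (F/4 + F*n**2/4) = -1 + F/4 + F*n**2/4)
(16242 + q(86, -91*2))/(18033 - 7381) = (16242 + (-1 + (1/4)*86 + (1/4)*86*(-91*2)**2))/(18033 - 7381) = (16242 + (-1 + 43/2 + (1/4)*86*(-182)**2))/10652 = (16242 + (-1 + 43/2 + (1/4)*86*33124))*(1/10652) = (16242 + (-1 + 43/2 + 712166))*(1/10652) = (16242 + 1424373/2)*(1/10652) = (1456857/2)*(1/10652) = 1456857/21304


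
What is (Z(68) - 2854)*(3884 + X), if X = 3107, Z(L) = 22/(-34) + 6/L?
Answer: -678511505/34 ≈ -1.9956e+7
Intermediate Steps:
Z(L) = -11/17 + 6/L (Z(L) = 22*(-1/34) + 6/L = -11/17 + 6/L)
(Z(68) - 2854)*(3884 + X) = ((-11/17 + 6/68) - 2854)*(3884 + 3107) = ((-11/17 + 6*(1/68)) - 2854)*6991 = ((-11/17 + 3/34) - 2854)*6991 = (-19/34 - 2854)*6991 = -97055/34*6991 = -678511505/34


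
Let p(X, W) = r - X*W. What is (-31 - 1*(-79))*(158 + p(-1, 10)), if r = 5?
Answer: 8304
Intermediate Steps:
p(X, W) = 5 - W*X (p(X, W) = 5 - X*W = 5 - W*X)
(-31 - 1*(-79))*(158 + p(-1, 10)) = (-31 - 1*(-79))*(158 + (5 - 1*10*(-1))) = (-31 + 79)*(158 + (5 + 10)) = 48*(158 + 15) = 48*173 = 8304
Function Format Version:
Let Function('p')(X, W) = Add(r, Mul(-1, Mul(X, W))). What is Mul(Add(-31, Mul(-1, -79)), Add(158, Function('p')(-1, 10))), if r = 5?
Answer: 8304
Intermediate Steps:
Function('p')(X, W) = Add(5, Mul(-1, W, X)) (Function('p')(X, W) = Add(5, Mul(-1, Mul(X, W))) = Add(5, Mul(-1, Mul(W, X))) = Add(5, Mul(-1, W, X)))
Mul(Add(-31, Mul(-1, -79)), Add(158, Function('p')(-1, 10))) = Mul(Add(-31, Mul(-1, -79)), Add(158, Add(5, Mul(-1, 10, -1)))) = Mul(Add(-31, 79), Add(158, Add(5, 10))) = Mul(48, Add(158, 15)) = Mul(48, 173) = 8304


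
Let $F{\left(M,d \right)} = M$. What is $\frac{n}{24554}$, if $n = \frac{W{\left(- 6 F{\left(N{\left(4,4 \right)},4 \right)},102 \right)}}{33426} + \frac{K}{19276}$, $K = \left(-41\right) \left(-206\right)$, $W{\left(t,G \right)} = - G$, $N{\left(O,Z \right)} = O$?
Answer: $\frac{23362487}{1318385239092} \approx 1.7721 \cdot 10^{-5}$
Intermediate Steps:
$K = 8446$
$n = \frac{23362487}{53693298}$ ($n = \frac{\left(-1\right) 102}{33426} + \frac{8446}{19276} = \left(-102\right) \frac{1}{33426} + 8446 \cdot \frac{1}{19276} = - \frac{17}{5571} + \frac{4223}{9638} = \frac{23362487}{53693298} \approx 0.43511$)
$\frac{n}{24554} = \frac{23362487}{53693298 \cdot 24554} = \frac{23362487}{53693298} \cdot \frac{1}{24554} = \frac{23362487}{1318385239092}$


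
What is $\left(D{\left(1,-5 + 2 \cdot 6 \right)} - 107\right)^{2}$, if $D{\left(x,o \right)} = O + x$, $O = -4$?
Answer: $12100$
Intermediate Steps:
$D{\left(x,o \right)} = -4 + x$
$\left(D{\left(1,-5 + 2 \cdot 6 \right)} - 107\right)^{2} = \left(\left(-4 + 1\right) - 107\right)^{2} = \left(-3 - 107\right)^{2} = \left(-110\right)^{2} = 12100$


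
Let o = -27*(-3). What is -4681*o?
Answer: -379161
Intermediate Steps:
o = 81
-4681*o = -4681*81 = -1*379161 = -379161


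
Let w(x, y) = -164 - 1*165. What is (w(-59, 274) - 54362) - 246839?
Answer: -301530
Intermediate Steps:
w(x, y) = -329 (w(x, y) = -164 - 165 = -329)
(w(-59, 274) - 54362) - 246839 = (-329 - 54362) - 246839 = -54691 - 246839 = -301530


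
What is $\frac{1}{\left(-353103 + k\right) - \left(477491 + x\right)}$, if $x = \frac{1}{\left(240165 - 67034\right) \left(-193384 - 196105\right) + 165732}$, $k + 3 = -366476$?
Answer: $- \frac{67432454327}{80721570398584870} \approx -8.3537 \cdot 10^{-7}$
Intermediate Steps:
$k = -366479$ ($k = -3 - 366476 = -366479$)
$x = - \frac{1}{67432454327}$ ($x = \frac{1}{173131 \left(-389489\right) + 165732} = \frac{1}{-67432620059 + 165732} = \frac{1}{-67432454327} = - \frac{1}{67432454327} \approx -1.483 \cdot 10^{-11}$)
$\frac{1}{\left(-353103 + k\right) - \left(477491 + x\right)} = \frac{1}{\left(-353103 - 366479\right) - \frac{32198390049053556}{67432454327}} = \frac{1}{-719582 + \left(-477491 + \frac{1}{67432454327}\right)} = \frac{1}{-719582 - \frac{32198390049053556}{67432454327}} = \frac{1}{- \frac{80721570398584870}{67432454327}} = - \frac{67432454327}{80721570398584870}$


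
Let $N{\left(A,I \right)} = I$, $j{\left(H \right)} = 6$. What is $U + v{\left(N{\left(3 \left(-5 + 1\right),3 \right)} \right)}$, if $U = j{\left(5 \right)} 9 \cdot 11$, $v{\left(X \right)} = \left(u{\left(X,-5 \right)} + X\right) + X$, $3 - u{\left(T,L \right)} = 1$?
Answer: $602$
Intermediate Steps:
$u{\left(T,L \right)} = 2$ ($u{\left(T,L \right)} = 3 - 1 = 2$)
$v{\left(X \right)} = 2 + 2 X$ ($v{\left(X \right)} = \left(2 + X\right) + X = 2 + 2 X$)
$U = 594$ ($U = 6 \cdot 9 \cdot 11 = 54 \cdot 11 = 594$)
$U + v{\left(N{\left(3 \left(-5 + 1\right),3 \right)} \right)} = 594 + \left(2 + 2 \cdot 3\right) = 594 + \left(2 + 6\right) = 594 + 8 = 602$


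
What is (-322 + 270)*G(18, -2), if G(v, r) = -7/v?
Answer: 182/9 ≈ 20.222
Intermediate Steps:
(-322 + 270)*G(18, -2) = (-322 + 270)*(-7/18) = -(-364)/18 = -52*(-7/18) = 182/9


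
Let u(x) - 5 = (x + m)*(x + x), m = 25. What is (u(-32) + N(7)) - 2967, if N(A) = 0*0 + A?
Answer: -2507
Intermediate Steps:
u(x) = 5 + 2*x*(25 + x) (u(x) = 5 + (x + 25)*(x + x) = 5 + (25 + x)*(2*x) = 5 + 2*x*(25 + x))
N(A) = A (N(A) = 0 + A = A)
(u(-32) + N(7)) - 2967 = ((5 + 2*(-32)² + 50*(-32)) + 7) - 2967 = ((5 + 2*1024 - 1600) + 7) - 2967 = ((5 + 2048 - 1600) + 7) - 2967 = (453 + 7) - 2967 = 460 - 2967 = -2507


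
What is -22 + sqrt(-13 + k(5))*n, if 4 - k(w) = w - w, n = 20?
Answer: -22 + 60*I ≈ -22.0 + 60.0*I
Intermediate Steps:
k(w) = 4 (k(w) = 4 - (w - w) = 4 - 1*0 = 4 + 0 = 4)
-22 + sqrt(-13 + k(5))*n = -22 + sqrt(-13 + 4)*20 = -22 + sqrt(-9)*20 = -22 + (3*I)*20 = -22 + 60*I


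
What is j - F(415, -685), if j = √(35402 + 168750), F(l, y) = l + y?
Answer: 270 + 26*√302 ≈ 721.83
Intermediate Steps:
j = 26*√302 (j = √204152 = 26*√302 ≈ 451.83)
j - F(415, -685) = 26*√302 - (415 - 685) = 26*√302 - 1*(-270) = 26*√302 + 270 = 270 + 26*√302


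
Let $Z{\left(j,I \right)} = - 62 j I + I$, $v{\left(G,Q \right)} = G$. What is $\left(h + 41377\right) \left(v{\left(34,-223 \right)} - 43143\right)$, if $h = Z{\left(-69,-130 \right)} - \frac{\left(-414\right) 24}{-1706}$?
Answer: $\frac{18933847718973}{853} \approx 2.2197 \cdot 10^{10}$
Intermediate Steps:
$Z{\left(j,I \right)} = I - 62 I j$ ($Z{\left(j,I \right)} = - 62 I j + I = I - 62 I j$)
$h = - \frac{474503278}{853}$ ($h = - 130 \left(1 - -4278\right) - \frac{\left(-414\right) 24}{-1706} = - 130 \left(1 + 4278\right) - \left(-9936\right) \left(- \frac{1}{1706}\right) = \left(-130\right) 4279 - \frac{4968}{853} = -556270 - \frac{4968}{853} = - \frac{474503278}{853} \approx -5.5628 \cdot 10^{5}$)
$\left(h + 41377\right) \left(v{\left(34,-223 \right)} - 43143\right) = \left(- \frac{474503278}{853} + 41377\right) \left(34 - 43143\right) = \left(- \frac{439208697}{853}\right) \left(-43109\right) = \frac{18933847718973}{853}$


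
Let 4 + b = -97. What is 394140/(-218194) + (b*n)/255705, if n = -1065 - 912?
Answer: -9535874227/9298882795 ≈ -1.0255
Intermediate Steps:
b = -101 (b = -4 - 97 = -101)
n = -1977
394140/(-218194) + (b*n)/255705 = 394140/(-218194) - 101*(-1977)/255705 = 394140*(-1/218194) + 199677*(1/255705) = -197070/109097 + 66559/85235 = -9535874227/9298882795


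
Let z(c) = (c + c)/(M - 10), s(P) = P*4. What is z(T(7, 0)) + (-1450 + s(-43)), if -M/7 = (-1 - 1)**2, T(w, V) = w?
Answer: -30825/19 ≈ -1622.4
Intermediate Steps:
M = -28 (M = -7*(-1 - 1)**2 = -7*(-2)**2 = -7*4 = -28)
s(P) = 4*P
z(c) = -c/19 (z(c) = (c + c)/(-28 - 10) = (2*c)/(-38) = (2*c)*(-1/38) = -c/19)
z(T(7, 0)) + (-1450 + s(-43)) = -1/19*7 + (-1450 + 4*(-43)) = -7/19 + (-1450 - 172) = -7/19 - 1622 = -30825/19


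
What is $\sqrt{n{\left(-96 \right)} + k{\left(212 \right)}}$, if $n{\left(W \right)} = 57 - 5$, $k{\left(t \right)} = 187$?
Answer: $\sqrt{239} \approx 15.46$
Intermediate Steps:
$n{\left(W \right)} = 52$
$\sqrt{n{\left(-96 \right)} + k{\left(212 \right)}} = \sqrt{52 + 187} = \sqrt{239}$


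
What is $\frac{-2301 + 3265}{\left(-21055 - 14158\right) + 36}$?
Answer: $- \frac{964}{35177} \approx -0.027404$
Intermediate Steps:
$\frac{-2301 + 3265}{\left(-21055 - 14158\right) + 36} = \frac{964}{\left(-21055 - 14158\right) + 36} = \frac{964}{-35213 + 36} = \frac{964}{-35177} = 964 \left(- \frac{1}{35177}\right) = - \frac{964}{35177}$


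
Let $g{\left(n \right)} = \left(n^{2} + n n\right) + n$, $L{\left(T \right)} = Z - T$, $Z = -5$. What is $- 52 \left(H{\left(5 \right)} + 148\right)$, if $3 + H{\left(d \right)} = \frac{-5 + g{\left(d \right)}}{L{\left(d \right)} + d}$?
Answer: $-7020$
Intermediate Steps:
$L{\left(T \right)} = -5 - T$
$g{\left(n \right)} = n + 2 n^{2}$ ($g{\left(n \right)} = \left(n^{2} + n^{2}\right) + n = 2 n^{2} + n = n + 2 n^{2}$)
$H{\left(d \right)} = -2 - \frac{d \left(1 + 2 d\right)}{5}$ ($H{\left(d \right)} = -3 + \frac{-5 + d \left(1 + 2 d\right)}{\left(-5 - d\right) + d} = -3 + \frac{-5 + d \left(1 + 2 d\right)}{-5} = -3 + \left(-5 + d \left(1 + 2 d\right)\right) \left(- \frac{1}{5}\right) = -3 - \left(-1 + \frac{d \left(1 + 2 d\right)}{5}\right) = -2 - \frac{d \left(1 + 2 d\right)}{5}$)
$- 52 \left(H{\left(5 \right)} + 148\right) = - 52 \left(\left(-2 - 1 \left(1 + 2 \cdot 5\right)\right) + 148\right) = - 52 \left(\left(-2 - 1 \left(1 + 10\right)\right) + 148\right) = - 52 \left(\left(-2 - 1 \cdot 11\right) + 148\right) = - 52 \left(\left(-2 - 11\right) + 148\right) = - 52 \left(-13 + 148\right) = \left(-52\right) 135 = -7020$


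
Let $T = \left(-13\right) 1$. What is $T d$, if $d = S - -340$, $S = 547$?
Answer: $-11531$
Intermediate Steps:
$d = 887$ ($d = 547 - -340 = 547 + 340 = 887$)
$T = -13$
$T d = \left(-13\right) 887 = -11531$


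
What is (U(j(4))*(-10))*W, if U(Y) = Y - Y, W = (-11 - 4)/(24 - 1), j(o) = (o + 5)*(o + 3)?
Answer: 0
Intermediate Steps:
j(o) = (3 + o)*(5 + o) (j(o) = (5 + o)*(3 + o) = (3 + o)*(5 + o))
W = -15/23 ≈ -0.65217
U(Y) = 0
(U(j(4))*(-10))*W = (0*(-10))*(-15/23) = 0*(-15/23) = 0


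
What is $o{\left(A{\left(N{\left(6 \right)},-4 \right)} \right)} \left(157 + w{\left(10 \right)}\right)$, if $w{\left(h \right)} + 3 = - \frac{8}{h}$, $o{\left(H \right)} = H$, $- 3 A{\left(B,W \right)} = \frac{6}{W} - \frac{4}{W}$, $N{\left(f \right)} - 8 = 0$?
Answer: $\frac{383}{15} \approx 25.533$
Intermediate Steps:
$N{\left(f \right)} = 8$ ($N{\left(f \right)} = 8 + 0 = 8$)
$A{\left(B,W \right)} = - \frac{2}{3 W}$ ($A{\left(B,W \right)} = - \frac{\frac{6}{W} - \frac{4}{W}}{3} = - \frac{2 \frac{1}{W}}{3} = - \frac{2}{3 W}$)
$w{\left(h \right)} = -3 - \frac{8}{h}$
$o{\left(A{\left(N{\left(6 \right)},-4 \right)} \right)} \left(157 + w{\left(10 \right)}\right) = - \frac{2}{3 \left(-4\right)} \left(157 - \left(3 + \frac{8}{10}\right)\right) = \left(- \frac{2}{3}\right) \left(- \frac{1}{4}\right) \left(157 - \frac{19}{5}\right) = \frac{157 - \frac{19}{5}}{6} = \frac{1}{6} \cdot \frac{766}{5} = \frac{383}{15}$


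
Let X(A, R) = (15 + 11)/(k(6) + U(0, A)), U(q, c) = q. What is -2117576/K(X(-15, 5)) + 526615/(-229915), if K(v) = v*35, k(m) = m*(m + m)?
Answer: -500779688779/2988895 ≈ -1.6755e+5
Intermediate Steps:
k(m) = 2*m**2 (k(m) = m*(2*m) = 2*m**2)
X(A, R) = 13/36 (X(A, R) = (15 + 11)/(2*6**2 + 0) = 26/(2*36 + 0) = 26/(72 + 0) = 26/72 = 26*(1/72) = 13/36)
K(v) = 35*v
-2117576/K(X(-15, 5)) + 526615/(-229915) = -2117576/(35*(13/36)) + 526615/(-229915) = -2117576/455/36 + 526615*(-1/229915) = -2117576*36/455 - 105323/45983 = -76232736/455 - 105323/45983 = -500779688779/2988895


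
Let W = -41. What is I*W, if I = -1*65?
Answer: 2665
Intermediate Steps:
I = -65
I*W = -65*(-41) = 2665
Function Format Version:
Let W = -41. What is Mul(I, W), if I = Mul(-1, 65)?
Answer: 2665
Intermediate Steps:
I = -65
Mul(I, W) = Mul(-65, -41) = 2665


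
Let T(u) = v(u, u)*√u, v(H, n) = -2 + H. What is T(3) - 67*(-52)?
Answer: 3484 + √3 ≈ 3485.7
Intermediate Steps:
T(u) = √u*(-2 + u) (T(u) = (-2 + u)*√u = √u*(-2 + u))
T(3) - 67*(-52) = √3*(-2 + 3) - 67*(-52) = √3*1 + 3484 = √3 + 3484 = 3484 + √3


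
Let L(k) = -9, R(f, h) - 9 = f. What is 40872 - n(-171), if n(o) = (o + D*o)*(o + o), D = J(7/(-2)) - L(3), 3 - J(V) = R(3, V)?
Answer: -17610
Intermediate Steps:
R(f, h) = 9 + f
J(V) = -9 (J(V) = 3 - (9 + 3) = 3 - 1*12 = 3 - 12 = -9)
D = 0 (D = -9 - 1*(-9) = -9 + 9 = 0)
n(o) = 2*o² (n(o) = (o + 0*o)*(o + o) = (o + 0)*(2*o) = o*(2*o) = 2*o²)
40872 - n(-171) = 40872 - 2*(-171)² = 40872 - 2*29241 = 40872 - 1*58482 = 40872 - 58482 = -17610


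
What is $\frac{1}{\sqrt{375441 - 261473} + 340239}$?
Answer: $\frac{340239}{115762463153} - \frac{4 \sqrt{7123}}{115762463153} \approx 2.9362 \cdot 10^{-6}$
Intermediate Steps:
$\frac{1}{\sqrt{375441 - 261473} + 340239} = \frac{1}{\sqrt{113968} + 340239} = \frac{1}{4 \sqrt{7123} + 340239} = \frac{1}{340239 + 4 \sqrt{7123}}$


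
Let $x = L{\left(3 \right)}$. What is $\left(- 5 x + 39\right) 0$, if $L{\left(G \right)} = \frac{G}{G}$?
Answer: $0$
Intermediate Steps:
$L{\left(G \right)} = 1$
$x = 1$
$\left(- 5 x + 39\right) 0 = \left(\left(-5\right) 1 + 39\right) 0 = \left(-5 + 39\right) 0 = 34 \cdot 0 = 0$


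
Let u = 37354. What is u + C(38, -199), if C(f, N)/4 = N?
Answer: 36558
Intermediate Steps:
C(f, N) = 4*N
u + C(38, -199) = 37354 + 4*(-199) = 37354 - 796 = 36558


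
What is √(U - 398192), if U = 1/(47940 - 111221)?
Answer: I*√1594553875653793/63281 ≈ 631.02*I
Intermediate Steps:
U = -1/63281 (U = 1/(-63281) = -1/63281 ≈ -1.5803e-5)
√(U - 398192) = √(-1/63281 - 398192) = √(-25197987953/63281) = I*√1594553875653793/63281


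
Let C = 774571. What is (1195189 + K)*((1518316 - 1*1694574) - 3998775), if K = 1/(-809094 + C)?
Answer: -172268165236874918/34523 ≈ -4.9900e+12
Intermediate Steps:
K = -1/34523 (K = 1/(-809094 + 774571) = 1/(-34523) = -1/34523 ≈ -2.8966e-5)
(1195189 + K)*((1518316 - 1*1694574) - 3998775) = (1195189 - 1/34523)*((1518316 - 1*1694574) - 3998775) = 41261509846*((1518316 - 1694574) - 3998775)/34523 = 41261509846*(-176258 - 3998775)/34523 = (41261509846/34523)*(-4175033) = -172268165236874918/34523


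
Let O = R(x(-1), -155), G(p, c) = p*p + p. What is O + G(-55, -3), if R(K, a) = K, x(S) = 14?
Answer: 2984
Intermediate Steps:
G(p, c) = p + p² (G(p, c) = p² + p = p + p²)
O = 14
O + G(-55, -3) = 14 - 55*(1 - 55) = 14 - 55*(-54) = 14 + 2970 = 2984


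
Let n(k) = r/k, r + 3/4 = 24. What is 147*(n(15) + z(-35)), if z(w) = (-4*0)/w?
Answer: 4557/20 ≈ 227.85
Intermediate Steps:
r = 93/4 (r = -¾ + 24 = 93/4 ≈ 23.250)
z(w) = 0 (z(w) = 0/w = 0)
n(k) = 93/(4*k)
147*(n(15) + z(-35)) = 147*((93/4)/15 + 0) = 147*((93/4)*(1/15) + 0) = 147*(31/20 + 0) = 147*(31/20) = 4557/20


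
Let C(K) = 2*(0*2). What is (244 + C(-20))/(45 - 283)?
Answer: -122/119 ≈ -1.0252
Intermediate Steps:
C(K) = 0 (C(K) = 2*0 = 0)
(244 + C(-20))/(45 - 283) = (244 + 0)/(45 - 283) = 244/(-238) = 244*(-1/238) = -122/119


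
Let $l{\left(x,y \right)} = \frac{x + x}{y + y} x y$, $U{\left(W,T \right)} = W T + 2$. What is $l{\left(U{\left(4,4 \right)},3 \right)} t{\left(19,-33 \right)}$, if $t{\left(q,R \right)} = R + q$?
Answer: $-4536$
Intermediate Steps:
$U{\left(W,T \right)} = 2 + T W$ ($U{\left(W,T \right)} = T W + 2 = 2 + T W$)
$l{\left(x,y \right)} = x^{2}$ ($l{\left(x,y \right)} = \frac{2 x}{2 y} x y = 2 x \frac{1}{2 y} x y = \frac{x}{y} x y = x^{2}$)
$l{\left(U{\left(4,4 \right)},3 \right)} t{\left(19,-33 \right)} = \left(2 + 4 \cdot 4\right)^{2} \left(-33 + 19\right) = \left(2 + 16\right)^{2} \left(-14\right) = 18^{2} \left(-14\right) = 324 \left(-14\right) = -4536$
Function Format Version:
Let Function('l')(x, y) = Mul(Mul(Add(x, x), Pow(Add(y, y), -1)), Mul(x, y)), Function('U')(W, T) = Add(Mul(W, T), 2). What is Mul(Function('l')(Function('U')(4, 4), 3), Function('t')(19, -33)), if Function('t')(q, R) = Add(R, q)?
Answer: -4536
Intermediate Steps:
Function('U')(W, T) = Add(2, Mul(T, W)) (Function('U')(W, T) = Add(Mul(T, W), 2) = Add(2, Mul(T, W)))
Function('l')(x, y) = Pow(x, 2) (Function('l')(x, y) = Mul(Mul(Mul(2, x), Pow(Mul(2, y), -1)), Mul(x, y)) = Mul(Mul(Mul(2, x), Mul(Rational(1, 2), Pow(y, -1))), Mul(x, y)) = Mul(Mul(x, Pow(y, -1)), Mul(x, y)) = Pow(x, 2))
Mul(Function('l')(Function('U')(4, 4), 3), Function('t')(19, -33)) = Mul(Pow(Add(2, Mul(4, 4)), 2), Add(-33, 19)) = Mul(Pow(Add(2, 16), 2), -14) = Mul(Pow(18, 2), -14) = Mul(324, -14) = -4536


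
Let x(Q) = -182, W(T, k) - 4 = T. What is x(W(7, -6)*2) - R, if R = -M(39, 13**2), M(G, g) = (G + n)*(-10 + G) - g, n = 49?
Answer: 2201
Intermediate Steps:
W(T, k) = 4 + T
M(G, g) = -g + (-10 + G)*(49 + G) (M(G, g) = (G + 49)*(-10 + G) - g = (49 + G)*(-10 + G) - g = (-10 + G)*(49 + G) - g = -g + (-10 + G)*(49 + G))
R = -2383 (R = -(-490 + 39**2 - 1*13**2 + 39*39) = -(-490 + 1521 - 1*169 + 1521) = -(-490 + 1521 - 169 + 1521) = -1*2383 = -2383)
x(W(7, -6)*2) - R = -182 - 1*(-2383) = -182 + 2383 = 2201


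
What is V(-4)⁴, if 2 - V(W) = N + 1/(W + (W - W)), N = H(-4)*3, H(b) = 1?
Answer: 81/256 ≈ 0.31641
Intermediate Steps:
N = 3 (N = 1*3 = 3)
V(W) = -1 - 1/W (V(W) = 2 - (3 + 1/(W + (W - W))) = 2 - (3 + 1/(W + 0)) = 2 - (3 + 1/W) = 2 + (-3 - 1/W) = -1 - 1/W)
V(-4)⁴ = ((-1 - 1*(-4))/(-4))⁴ = (-(-1 + 4)/4)⁴ = (-¼*3)⁴ = (-¾)⁴ = 81/256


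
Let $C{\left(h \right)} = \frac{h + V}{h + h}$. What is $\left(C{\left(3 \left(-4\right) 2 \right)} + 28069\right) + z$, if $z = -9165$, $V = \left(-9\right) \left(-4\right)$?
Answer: $\frac{75615}{4} \approx 18904.0$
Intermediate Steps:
$V = 36$
$C{\left(h \right)} = \frac{36 + h}{2 h}$ ($C{\left(h \right)} = \frac{h + 36}{h + h} = \frac{36 + h}{2 h}$)
$\left(C{\left(3 \left(-4\right) 2 \right)} + 28069\right) + z = \left(\frac{36 + 3 \left(-4\right) 2}{2 \cdot 3 \left(-4\right) 2} + 28069\right) - 9165 = \left(\frac{36 - 24}{2 \left(\left(-12\right) 2\right)} + 28069\right) - 9165 = \left(\frac{36 - 24}{2 \left(-24\right)} + 28069\right) - 9165 = \left(\frac{1}{2} \left(- \frac{1}{24}\right) 12 + 28069\right) - 9165 = \left(- \frac{1}{4} + 28069\right) - 9165 = \frac{112275}{4} - 9165 = \frac{75615}{4}$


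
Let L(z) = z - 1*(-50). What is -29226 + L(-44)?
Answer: -29220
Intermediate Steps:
L(z) = 50 + z (L(z) = z + 50 = 50 + z)
-29226 + L(-44) = -29226 + (50 - 44) = -29226 + 6 = -29220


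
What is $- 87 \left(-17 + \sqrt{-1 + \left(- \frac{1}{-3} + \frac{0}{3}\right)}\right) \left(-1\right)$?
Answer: $-1479 + 29 i \sqrt{6} \approx -1479.0 + 71.035 i$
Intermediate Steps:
$- 87 \left(-17 + \sqrt{-1 + \left(- \frac{1}{-3} + \frac{0}{3}\right)}\right) \left(-1\right) = - 87 \left(-17 + \sqrt{-1 + \left(\left(-1\right) \left(- \frac{1}{3}\right) + 0 \cdot \frac{1}{3}\right)}\right) \left(-1\right) = - 87 \left(-17 + \sqrt{-1 + \left(\frac{1}{3} + 0\right)}\right) \left(-1\right) = - 87 \left(-17 + \sqrt{-1 + \frac{1}{3}}\right) \left(-1\right) = - 87 \left(-17 + \sqrt{- \frac{2}{3}}\right) \left(-1\right) = - 87 \left(-17 + \frac{i \sqrt{6}}{3}\right) \left(-1\right) = - 87 \left(17 - \frac{i \sqrt{6}}{3}\right) = -1479 + 29 i \sqrt{6}$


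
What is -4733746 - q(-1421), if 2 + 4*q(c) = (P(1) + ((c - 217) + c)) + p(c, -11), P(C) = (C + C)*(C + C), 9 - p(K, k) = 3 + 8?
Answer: -18931925/4 ≈ -4.7330e+6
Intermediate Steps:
p(K, k) = -2 (p(K, k) = 9 - (3 + 8) = 9 - 1*11 = 9 - 11 = -2)
P(C) = 4*C² (P(C) = (2*C)*(2*C) = 4*C²)
q(c) = -217/4 + c/2 (q(c) = -½ + ((4*1² + ((c - 217) + c)) - 2)/4 = -½ + ((4*1 + ((-217 + c) + c)) - 2)/4 = -½ + ((4 + (-217 + 2*c)) - 2)/4 = -½ + ((-213 + 2*c) - 2)/4 = -½ + (-215 + 2*c)/4 = -½ + (-215/4 + c/2) = -217/4 + c/2)
-4733746 - q(-1421) = -4733746 - (-217/4 + (½)*(-1421)) = -4733746 - (-217/4 - 1421/2) = -4733746 - 1*(-3059/4) = -4733746 + 3059/4 = -18931925/4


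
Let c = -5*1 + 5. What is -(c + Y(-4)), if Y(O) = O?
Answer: 4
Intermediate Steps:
c = 0 (c = -5 + 5 = 0)
-(c + Y(-4)) = -(0 - 4) = -1*(-4) = 4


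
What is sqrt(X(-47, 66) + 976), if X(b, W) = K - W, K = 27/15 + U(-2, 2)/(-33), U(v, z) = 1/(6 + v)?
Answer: sqrt(99294195)/330 ≈ 30.196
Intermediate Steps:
K = 1183/660 (K = 27/15 + 1/((6 - 2)*(-33)) = 27*(1/15) - 1/33/4 = 9/5 + (1/4)*(-1/33) = 9/5 - 1/132 = 1183/660 ≈ 1.7924)
X(b, W) = 1183/660 - W
sqrt(X(-47, 66) + 976) = sqrt((1183/660 - 1*66) + 976) = sqrt((1183/660 - 66) + 976) = sqrt(-42377/660 + 976) = sqrt(601783/660) = sqrt(99294195)/330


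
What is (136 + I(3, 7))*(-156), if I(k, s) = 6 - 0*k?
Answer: -22152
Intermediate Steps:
I(k, s) = 6 (I(k, s) = 6 - 1*0 = 6 + 0 = 6)
(136 + I(3, 7))*(-156) = (136 + 6)*(-156) = 142*(-156) = -22152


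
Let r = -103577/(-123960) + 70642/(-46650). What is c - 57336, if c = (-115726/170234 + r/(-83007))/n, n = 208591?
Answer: -708170952207847904775166889/12351244456669374329400 ≈ -57336.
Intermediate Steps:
r = -130830509/192757800 (r = -103577*(-1/123960) + 70642*(-1/46650) = 103577/123960 - 35321/23325 = -130830509/192757800 ≈ -0.67873)
c = -40252658224688489/12351244456669374329400 (c = (-115726/170234 - 130830509/192757800/(-83007))/208591 = (-115726*1/170234 - 130830509/192757800*(-1/83007))*(1/208591) = (-57863/85117 + 5688283/695662900200)*(1/208591) = -40252658224688489/59212739076323400*1/208591 = -40252658224688489/12351244456669374329400 ≈ -3.2590e-6)
c - 57336 = -40252658224688489/12351244456669374329400 - 57336 = -708170952207847904775166889/12351244456669374329400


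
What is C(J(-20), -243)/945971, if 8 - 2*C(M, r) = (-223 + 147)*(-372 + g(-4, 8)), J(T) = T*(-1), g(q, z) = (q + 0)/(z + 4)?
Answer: -42434/2837913 ≈ -0.014953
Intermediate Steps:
g(q, z) = q/(4 + z)
J(T) = -T
C(M, r) = -42434/3 (C(M, r) = 4 - (-223 + 147)*(-372 - 4/(4 + 8))/2 = 4 - (-38)*(-372 - 4/12) = 4 - (-38)*(-372 - 4*1/12) = 4 - (-38)*(-372 - ⅓) = 4 - (-38)*(-1117)/3 = 4 - ½*84892/3 = 4 - 42446/3 = -42434/3)
C(J(-20), -243)/945971 = -42434/3/945971 = -42434/3*1/945971 = -42434/2837913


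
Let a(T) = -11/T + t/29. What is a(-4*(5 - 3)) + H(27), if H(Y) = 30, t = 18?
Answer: 7423/232 ≈ 31.996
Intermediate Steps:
a(T) = 18/29 - 11/T (a(T) = -11/T + 18/29 = 18/29 - 11/T)
a(-4*(5 - 3)) + H(27) = (18/29 - 11*(-1/(4*(5 - 3)))) + 30 = (18/29 - 11/((-4*2))) + 30 = (18/29 - 11/(-8)) + 30 = (18/29 - 11*(-1/8)) + 30 = (18/29 + 11/8) + 30 = 463/232 + 30 = 7423/232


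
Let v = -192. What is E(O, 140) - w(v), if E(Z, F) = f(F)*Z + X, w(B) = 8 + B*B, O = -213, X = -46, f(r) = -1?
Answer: -36705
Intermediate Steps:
w(B) = 8 + B**2
E(Z, F) = -46 - Z (E(Z, F) = -Z - 46 = -46 - Z)
E(O, 140) - w(v) = (-46 - 1*(-213)) - (8 + (-192)**2) = (-46 + 213) - (8 + 36864) = 167 - 1*36872 = 167 - 36872 = -36705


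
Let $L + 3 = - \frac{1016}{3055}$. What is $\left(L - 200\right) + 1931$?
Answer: $\frac{5278024}{3055} \approx 1727.7$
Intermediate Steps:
$L = - \frac{10181}{3055}$ ($L = -3 - \frac{1016}{3055} = - \frac{10181}{3055} \approx -3.3326$)
$\left(L - 200\right) + 1931 = \left(- \frac{10181}{3055} - 200\right) + 1931 = - \frac{621181}{3055} + 1931 = \frac{5278024}{3055}$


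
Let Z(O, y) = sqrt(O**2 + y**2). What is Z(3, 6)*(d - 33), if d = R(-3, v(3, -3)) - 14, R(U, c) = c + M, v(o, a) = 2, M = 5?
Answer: -120*sqrt(5) ≈ -268.33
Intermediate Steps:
R(U, c) = 5 + c (R(U, c) = c + 5 = 5 + c)
d = -7 (d = (5 + 2) - 14 = 7 - 14 = -7)
Z(3, 6)*(d - 33) = sqrt(3**2 + 6**2)*(-7 - 33) = sqrt(9 + 36)*(-40) = sqrt(45)*(-40) = (3*sqrt(5))*(-40) = -120*sqrt(5)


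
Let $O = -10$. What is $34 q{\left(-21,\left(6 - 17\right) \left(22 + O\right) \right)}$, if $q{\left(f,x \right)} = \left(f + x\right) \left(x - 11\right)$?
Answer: $743886$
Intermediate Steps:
$q{\left(f,x \right)} = \left(-11 + x\right) \left(f + x\right)$ ($q{\left(f,x \right)} = \left(f + x\right) \left(-11 + x\right) = \left(-11 + x\right) \left(f + x\right)$)
$34 q{\left(-21,\left(6 - 17\right) \left(22 + O\right) \right)} = 34 \left(\left(\left(6 - 17\right) \left(22 - 10\right)\right)^{2} - -231 - 11 \left(6 - 17\right) \left(22 - 10\right) - 21 \left(6 - 17\right) \left(22 - 10\right)\right) = 34 \left(\left(\left(-11\right) 12\right)^{2} + 231 - 11 \left(\left(-11\right) 12\right) - 21 \left(\left(-11\right) 12\right)\right) = 34 \left(\left(-132\right)^{2} + 231 - -1452 - -2772\right) = 34 \left(17424 + 231 + 1452 + 2772\right) = 34 \cdot 21879 = 743886$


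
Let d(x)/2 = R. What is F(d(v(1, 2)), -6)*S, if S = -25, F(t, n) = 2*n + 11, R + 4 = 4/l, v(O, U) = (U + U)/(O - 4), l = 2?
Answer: 25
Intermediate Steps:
v(O, U) = 2*U/(-4 + O) (v(O, U) = (2*U)/(-4 + O) = 2*U/(-4 + O))
R = -2 (R = -4 + 4/2 = -4 + 4*(1/2) = -4 + 2 = -2)
d(x) = -4 (d(x) = 2*(-2) = -4)
F(t, n) = 11 + 2*n
F(d(v(1, 2)), -6)*S = (11 + 2*(-6))*(-25) = (11 - 12)*(-25) = -1*(-25) = 25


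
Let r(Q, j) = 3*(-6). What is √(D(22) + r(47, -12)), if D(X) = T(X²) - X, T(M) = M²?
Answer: 6*√6506 ≈ 483.96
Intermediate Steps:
r(Q, j) = -18
D(X) = X⁴ - X (D(X) = (X²)² - X = X⁴ - X)
√(D(22) + r(47, -12)) = √((22⁴ - 1*22) - 18) = √((234256 - 22) - 18) = √(234234 - 18) = √234216 = 6*√6506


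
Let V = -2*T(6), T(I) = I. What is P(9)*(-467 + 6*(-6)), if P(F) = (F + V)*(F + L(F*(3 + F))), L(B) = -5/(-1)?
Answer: 21126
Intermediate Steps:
L(B) = 5 (L(B) = -5*(-1) = 5)
V = -12 (V = -2*6 = -12)
P(F) = (-12 + F)*(5 + F) (P(F) = (F - 12)*(F + 5) = (-12 + F)*(5 + F))
P(9)*(-467 + 6*(-6)) = (-60 + 9² - 7*9)*(-467 + 6*(-6)) = (-60 + 81 - 63)*(-467 - 36) = -42*(-503) = 21126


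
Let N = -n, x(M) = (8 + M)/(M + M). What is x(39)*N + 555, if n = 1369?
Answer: -21053/78 ≈ -269.91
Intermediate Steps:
x(M) = (8 + M)/(2*M) (x(M) = (8 + M)/((2*M)) = (8 + M)*(1/(2*M)) = (8 + M)/(2*M))
N = -1369 (N = -1*1369 = -1369)
x(39)*N + 555 = ((½)*(8 + 39)/39)*(-1369) + 555 = ((½)*(1/39)*47)*(-1369) + 555 = (47/78)*(-1369) + 555 = -64343/78 + 555 = -21053/78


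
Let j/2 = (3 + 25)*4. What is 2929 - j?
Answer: 2705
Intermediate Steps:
j = 224 (j = 2*((3 + 25)*4) = 2*(28*4) = 2*112 = 224)
2929 - j = 2929 - 1*224 = 2929 - 224 = 2705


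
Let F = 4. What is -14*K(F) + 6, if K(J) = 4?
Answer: -50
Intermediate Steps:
-14*K(F) + 6 = -14*4 + 6 = -56 + 6 = -50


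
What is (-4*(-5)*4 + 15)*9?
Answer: 855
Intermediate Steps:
(-4*(-5)*4 + 15)*9 = (20*4 + 15)*9 = (80 + 15)*9 = 95*9 = 855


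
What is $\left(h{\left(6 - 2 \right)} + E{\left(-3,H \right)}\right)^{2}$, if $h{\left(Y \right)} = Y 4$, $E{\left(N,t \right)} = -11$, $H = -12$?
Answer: $25$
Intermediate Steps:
$h{\left(Y \right)} = 4 Y$
$\left(h{\left(6 - 2 \right)} + E{\left(-3,H \right)}\right)^{2} = \left(4 \left(6 - 2\right) - 11\right)^{2} = \left(4 \cdot 4 - 11\right)^{2} = \left(16 - 11\right)^{2} = 5^{2} = 25$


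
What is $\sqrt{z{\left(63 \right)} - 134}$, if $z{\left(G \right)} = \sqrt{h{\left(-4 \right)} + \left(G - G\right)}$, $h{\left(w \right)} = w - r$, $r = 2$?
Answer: $\sqrt{-134 + i \sqrt{6}} \approx 0.1058 + 11.576 i$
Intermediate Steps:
$h{\left(w \right)} = -2 + w$ ($h{\left(w \right)} = w - 2 = -2 + w$)
$z{\left(G \right)} = i \sqrt{6}$ ($z{\left(G \right)} = \sqrt{\left(-2 - 4\right) + \left(G - G\right)} = \sqrt{-6 + 0} = \sqrt{-6} = i \sqrt{6}$)
$\sqrt{z{\left(63 \right)} - 134} = \sqrt{i \sqrt{6} - 134} = \sqrt{-134 + i \sqrt{6}}$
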